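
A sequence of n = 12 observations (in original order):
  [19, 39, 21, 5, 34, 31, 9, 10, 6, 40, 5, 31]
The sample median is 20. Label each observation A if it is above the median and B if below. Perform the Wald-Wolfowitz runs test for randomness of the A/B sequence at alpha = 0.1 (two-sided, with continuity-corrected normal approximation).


Step 1: Compute median = 20; label A = above, B = below.
Labels in order: BAABAABBBABA  (n_A = 6, n_B = 6)
Step 2: Count runs R = 8.
Step 3: Under H0 (random ordering), E[R] = 2*n_A*n_B/(n_A+n_B) + 1 = 2*6*6/12 + 1 = 7.0000.
        Var[R] = 2*n_A*n_B*(2*n_A*n_B - n_A - n_B) / ((n_A+n_B)^2 * (n_A+n_B-1)) = 4320/1584 = 2.7273.
        SD[R] = 1.6514.
Step 4: Continuity-corrected z = (R - 0.5 - E[R]) / SD[R] = (8 - 0.5 - 7.0000) / 1.6514 = 0.3028.
Step 5: Two-sided p-value via normal approximation = 2*(1 - Phi(|z|)) = 0.762069.
Step 6: alpha = 0.1. fail to reject H0.

R = 8, z = 0.3028, p = 0.762069, fail to reject H0.


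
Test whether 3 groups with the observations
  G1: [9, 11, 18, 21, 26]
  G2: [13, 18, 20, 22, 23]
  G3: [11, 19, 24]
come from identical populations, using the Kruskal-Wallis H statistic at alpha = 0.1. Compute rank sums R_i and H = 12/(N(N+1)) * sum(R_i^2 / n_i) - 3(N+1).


Step 1: Combine all N = 13 observations and assign midranks.
sorted (value, group, rank): (9,G1,1), (11,G1,2.5), (11,G3,2.5), (13,G2,4), (18,G1,5.5), (18,G2,5.5), (19,G3,7), (20,G2,8), (21,G1,9), (22,G2,10), (23,G2,11), (24,G3,12), (26,G1,13)
Step 2: Sum ranks within each group.
R_1 = 31 (n_1 = 5)
R_2 = 38.5 (n_2 = 5)
R_3 = 21.5 (n_3 = 3)
Step 3: H = 12/(N(N+1)) * sum(R_i^2/n_i) - 3(N+1)
     = 12/(13*14) * (31^2/5 + 38.5^2/5 + 21.5^2/3) - 3*14
     = 0.065934 * 642.733 - 42
     = 0.378022.
Step 4: Ties present; correction factor C = 1 - 12/(13^3 - 13) = 0.994505. Corrected H = 0.378022 / 0.994505 = 0.380110.
Step 5: Under H0, H ~ chi^2(2); p-value = 0.826913.
Step 6: alpha = 0.1. fail to reject H0.

H = 0.3801, df = 2, p = 0.826913, fail to reject H0.


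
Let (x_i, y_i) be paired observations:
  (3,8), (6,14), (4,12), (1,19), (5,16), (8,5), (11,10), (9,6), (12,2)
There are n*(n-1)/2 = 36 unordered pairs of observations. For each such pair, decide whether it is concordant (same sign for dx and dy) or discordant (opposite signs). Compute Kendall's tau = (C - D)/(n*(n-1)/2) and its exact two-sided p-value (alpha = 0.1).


Step 1: Enumerate the 36 unordered pairs (i,j) with i<j and classify each by sign(x_j-x_i) * sign(y_j-y_i).
  (1,2):dx=+3,dy=+6->C; (1,3):dx=+1,dy=+4->C; (1,4):dx=-2,dy=+11->D; (1,5):dx=+2,dy=+8->C
  (1,6):dx=+5,dy=-3->D; (1,7):dx=+8,dy=+2->C; (1,8):dx=+6,dy=-2->D; (1,9):dx=+9,dy=-6->D
  (2,3):dx=-2,dy=-2->C; (2,4):dx=-5,dy=+5->D; (2,5):dx=-1,dy=+2->D; (2,6):dx=+2,dy=-9->D
  (2,7):dx=+5,dy=-4->D; (2,8):dx=+3,dy=-8->D; (2,9):dx=+6,dy=-12->D; (3,4):dx=-3,dy=+7->D
  (3,5):dx=+1,dy=+4->C; (3,6):dx=+4,dy=-7->D; (3,7):dx=+7,dy=-2->D; (3,8):dx=+5,dy=-6->D
  (3,9):dx=+8,dy=-10->D; (4,5):dx=+4,dy=-3->D; (4,6):dx=+7,dy=-14->D; (4,7):dx=+10,dy=-9->D
  (4,8):dx=+8,dy=-13->D; (4,9):dx=+11,dy=-17->D; (5,6):dx=+3,dy=-11->D; (5,7):dx=+6,dy=-6->D
  (5,8):dx=+4,dy=-10->D; (5,9):dx=+7,dy=-14->D; (6,7):dx=+3,dy=+5->C; (6,8):dx=+1,dy=+1->C
  (6,9):dx=+4,dy=-3->D; (7,8):dx=-2,dy=-4->C; (7,9):dx=+1,dy=-8->D; (8,9):dx=+3,dy=-4->D
Step 2: C = 9, D = 27, total pairs = 36.
Step 3: tau = (C - D)/(n(n-1)/2) = (9 - 27)/36 = -0.500000.
Step 4: Exact two-sided p-value (enumerate n! = 362880 permutations of y under H0): p = 0.075176.
Step 5: alpha = 0.1. reject H0.

tau_b = -0.5000 (C=9, D=27), p = 0.075176, reject H0.


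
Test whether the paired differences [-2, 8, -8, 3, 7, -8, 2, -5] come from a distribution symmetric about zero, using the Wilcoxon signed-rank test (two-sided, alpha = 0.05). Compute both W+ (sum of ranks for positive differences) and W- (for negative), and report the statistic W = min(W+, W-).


Step 1: Drop any zero differences (none here) and take |d_i|.
|d| = [2, 8, 8, 3, 7, 8, 2, 5]
Step 2: Midrank |d_i| (ties get averaged ranks).
ranks: |2|->1.5, |8|->7, |8|->7, |3|->3, |7|->5, |8|->7, |2|->1.5, |5|->4
Step 3: Attach original signs; sum ranks with positive sign and with negative sign.
W+ = 7 + 3 + 5 + 1.5 = 16.5
W- = 1.5 + 7 + 7 + 4 = 19.5
(Check: W+ + W- = 36 should equal n(n+1)/2 = 36.)
Step 4: Test statistic W = min(W+, W-) = 16.5.
Step 5: Ties in |d|, so use the tie-corrected normal approximation.
        E[W] = n(n+1)/4 = 8*9/4 = 18.
        Tie groups: |d|=2 (t=2), |d|=8 (t=3); sum(t^3 - t) = 30.
        Var[W] = n(n+1)(2n+1)/24 - sum(t^3-t)/48 = 1224/24 - 30/48 = 50.375.
        z = (W - E[W]) / sqrt(Var[W]) = (16.5 - 18) / 7.0975 = -0.2113.
        Two-sided p = 2*Phi(z) = 0.832621.
Step 6: alpha = 0.05. fail to reject H0.

W+ = 16.5, W- = 19.5, W = min = 16.5, p = 0.832621, fail to reject H0.


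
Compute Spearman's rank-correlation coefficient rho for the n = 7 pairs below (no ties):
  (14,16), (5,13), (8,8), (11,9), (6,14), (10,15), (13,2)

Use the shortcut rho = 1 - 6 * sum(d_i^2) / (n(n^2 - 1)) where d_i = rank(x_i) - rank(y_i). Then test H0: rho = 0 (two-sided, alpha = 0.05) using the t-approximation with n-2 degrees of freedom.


Step 1: Rank x and y separately (midranks; no ties here).
rank(x): 14->7, 5->1, 8->3, 11->5, 6->2, 10->4, 13->6
rank(y): 16->7, 13->4, 8->2, 9->3, 14->5, 15->6, 2->1
Step 2: d_i = R_x(i) - R_y(i); compute d_i^2.
  (7-7)^2=0, (1-4)^2=9, (3-2)^2=1, (5-3)^2=4, (2-5)^2=9, (4-6)^2=4, (6-1)^2=25
sum(d^2) = 52.
Step 3: rho = 1 - 6*52 / (7*(7^2 - 1)) = 1 - 312/336 = 0.071429.
Step 4: Under H0, t = rho * sqrt((n-2)/(1-rho^2)) = 0.1601 ~ t(5).
Step 5: Two-sided p-value from the t-distribution with 5 df = 0.879048.
Step 6: alpha = 0.05. fail to reject H0.

rho = 0.0714, p = 0.879048, fail to reject H0 at alpha = 0.05.


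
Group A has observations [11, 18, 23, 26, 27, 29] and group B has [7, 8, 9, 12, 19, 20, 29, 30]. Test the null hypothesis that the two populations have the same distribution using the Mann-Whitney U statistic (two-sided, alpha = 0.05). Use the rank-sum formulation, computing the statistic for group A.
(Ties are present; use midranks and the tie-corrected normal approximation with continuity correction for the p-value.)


Step 1: Combine and sort all 14 observations; assign midranks.
sorted (value, group): (7,Y), (8,Y), (9,Y), (11,X), (12,Y), (18,X), (19,Y), (20,Y), (23,X), (26,X), (27,X), (29,X), (29,Y), (30,Y)
ranks: 7->1, 8->2, 9->3, 11->4, 12->5, 18->6, 19->7, 20->8, 23->9, 26->10, 27->11, 29->12.5, 29->12.5, 30->14
Step 2: Rank sum for X: R1 = 4 + 6 + 9 + 10 + 11 + 12.5 = 52.5.
Step 3: U_X = R1 - n1(n1+1)/2 = 52.5 - 6*7/2 = 52.5 - 21 = 31.5.
       U_Y = n1*n2 - U_X = 48 - 31.5 = 16.5.
Step 4: Ties are present, so use the tie-corrected normal approximation (with continuity correction) for the p-value.
Step 5: p-value = 0.365629; compare to alpha = 0.05. fail to reject H0.

U_X = 31.5, p = 0.365629, fail to reject H0 at alpha = 0.05.


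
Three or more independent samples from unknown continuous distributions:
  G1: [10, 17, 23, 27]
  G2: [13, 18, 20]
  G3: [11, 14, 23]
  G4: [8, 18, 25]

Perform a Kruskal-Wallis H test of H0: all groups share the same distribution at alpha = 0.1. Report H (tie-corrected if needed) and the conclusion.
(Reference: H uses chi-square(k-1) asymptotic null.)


Step 1: Combine all N = 13 observations and assign midranks.
sorted (value, group, rank): (8,G4,1), (10,G1,2), (11,G3,3), (13,G2,4), (14,G3,5), (17,G1,6), (18,G2,7.5), (18,G4,7.5), (20,G2,9), (23,G1,10.5), (23,G3,10.5), (25,G4,12), (27,G1,13)
Step 2: Sum ranks within each group.
R_1 = 31.5 (n_1 = 4)
R_2 = 20.5 (n_2 = 3)
R_3 = 18.5 (n_3 = 3)
R_4 = 20.5 (n_4 = 3)
Step 3: H = 12/(N(N+1)) * sum(R_i^2/n_i) - 3(N+1)
     = 12/(13*14) * (31.5^2/4 + 20.5^2/3 + 18.5^2/3 + 20.5^2/3) - 3*14
     = 0.065934 * 642.312 - 42
     = 0.350275.
Step 4: Ties present; correction factor C = 1 - 12/(13^3 - 13) = 0.994505. Corrected H = 0.350275 / 0.994505 = 0.352210.
Step 5: Under H0, H ~ chi^2(3); p-value = 0.949928.
Step 6: alpha = 0.1. fail to reject H0.

H = 0.3522, df = 3, p = 0.949928, fail to reject H0.


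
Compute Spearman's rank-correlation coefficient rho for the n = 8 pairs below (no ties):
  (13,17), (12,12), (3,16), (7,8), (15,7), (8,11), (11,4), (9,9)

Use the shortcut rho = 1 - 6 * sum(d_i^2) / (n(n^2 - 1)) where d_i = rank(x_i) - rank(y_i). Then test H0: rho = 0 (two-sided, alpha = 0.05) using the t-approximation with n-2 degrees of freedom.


Step 1: Rank x and y separately (midranks; no ties here).
rank(x): 13->7, 12->6, 3->1, 7->2, 15->8, 8->3, 11->5, 9->4
rank(y): 17->8, 12->6, 16->7, 8->3, 7->2, 11->5, 4->1, 9->4
Step 2: d_i = R_x(i) - R_y(i); compute d_i^2.
  (7-8)^2=1, (6-6)^2=0, (1-7)^2=36, (2-3)^2=1, (8-2)^2=36, (3-5)^2=4, (5-1)^2=16, (4-4)^2=0
sum(d^2) = 94.
Step 3: rho = 1 - 6*94 / (8*(8^2 - 1)) = 1 - 564/504 = -0.119048.
Step 4: Under H0, t = rho * sqrt((n-2)/(1-rho^2)) = -0.2937 ~ t(6).
Step 5: Two-sided p-value from the t-distribution with 6 df = 0.778886.
Step 6: alpha = 0.05. fail to reject H0.

rho = -0.1190, p = 0.778886, fail to reject H0 at alpha = 0.05.


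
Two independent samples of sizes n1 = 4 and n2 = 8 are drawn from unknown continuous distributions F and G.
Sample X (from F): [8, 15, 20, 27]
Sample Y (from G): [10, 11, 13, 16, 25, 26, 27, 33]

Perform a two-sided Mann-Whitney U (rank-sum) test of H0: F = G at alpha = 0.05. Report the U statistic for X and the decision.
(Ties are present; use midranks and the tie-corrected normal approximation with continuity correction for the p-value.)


Step 1: Combine and sort all 12 observations; assign midranks.
sorted (value, group): (8,X), (10,Y), (11,Y), (13,Y), (15,X), (16,Y), (20,X), (25,Y), (26,Y), (27,X), (27,Y), (33,Y)
ranks: 8->1, 10->2, 11->3, 13->4, 15->5, 16->6, 20->7, 25->8, 26->9, 27->10.5, 27->10.5, 33->12
Step 2: Rank sum for X: R1 = 1 + 5 + 7 + 10.5 = 23.5.
Step 3: U_X = R1 - n1(n1+1)/2 = 23.5 - 4*5/2 = 23.5 - 10 = 13.5.
       U_Y = n1*n2 - U_X = 32 - 13.5 = 18.5.
Step 4: Ties are present, so use the tie-corrected normal approximation (with continuity correction) for the p-value.
Step 5: p-value = 0.733647; compare to alpha = 0.05. fail to reject H0.

U_X = 13.5, p = 0.733647, fail to reject H0 at alpha = 0.05.


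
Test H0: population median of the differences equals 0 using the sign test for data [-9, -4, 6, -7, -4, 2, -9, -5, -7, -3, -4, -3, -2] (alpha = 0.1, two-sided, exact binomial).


Step 1: Discard zero differences. Original n = 13; n_eff = number of nonzero differences = 13.
Nonzero differences (with sign): -9, -4, +6, -7, -4, +2, -9, -5, -7, -3, -4, -3, -2
Step 2: Count signs: positive = 2, negative = 11.
Step 3: Under H0: P(positive) = 0.5, so the number of positives S ~ Bin(13, 0.5).
Step 4: Two-sided exact p-value = sum of Bin(13,0.5) probabilities at or below the observed probability = 0.022461.
Step 5: alpha = 0.1. reject H0.

n_eff = 13, pos = 2, neg = 11, p = 0.022461, reject H0.


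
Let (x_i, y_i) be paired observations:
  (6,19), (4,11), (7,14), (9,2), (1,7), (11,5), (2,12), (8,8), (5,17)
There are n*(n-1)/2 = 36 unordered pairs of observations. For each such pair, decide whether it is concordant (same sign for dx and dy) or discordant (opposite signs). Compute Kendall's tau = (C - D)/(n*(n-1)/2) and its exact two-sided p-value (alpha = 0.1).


Step 1: Enumerate the 36 unordered pairs (i,j) with i<j and classify each by sign(x_j-x_i) * sign(y_j-y_i).
  (1,2):dx=-2,dy=-8->C; (1,3):dx=+1,dy=-5->D; (1,4):dx=+3,dy=-17->D; (1,5):dx=-5,dy=-12->C
  (1,6):dx=+5,dy=-14->D; (1,7):dx=-4,dy=-7->C; (1,8):dx=+2,dy=-11->D; (1,9):dx=-1,dy=-2->C
  (2,3):dx=+3,dy=+3->C; (2,4):dx=+5,dy=-9->D; (2,5):dx=-3,dy=-4->C; (2,6):dx=+7,dy=-6->D
  (2,7):dx=-2,dy=+1->D; (2,8):dx=+4,dy=-3->D; (2,9):dx=+1,dy=+6->C; (3,4):dx=+2,dy=-12->D
  (3,5):dx=-6,dy=-7->C; (3,6):dx=+4,dy=-9->D; (3,7):dx=-5,dy=-2->C; (3,8):dx=+1,dy=-6->D
  (3,9):dx=-2,dy=+3->D; (4,5):dx=-8,dy=+5->D; (4,6):dx=+2,dy=+3->C; (4,7):dx=-7,dy=+10->D
  (4,8):dx=-1,dy=+6->D; (4,9):dx=-4,dy=+15->D; (5,6):dx=+10,dy=-2->D; (5,7):dx=+1,dy=+5->C
  (5,8):dx=+7,dy=+1->C; (5,9):dx=+4,dy=+10->C; (6,7):dx=-9,dy=+7->D; (6,8):dx=-3,dy=+3->D
  (6,9):dx=-6,dy=+12->D; (7,8):dx=+6,dy=-4->D; (7,9):dx=+3,dy=+5->C; (8,9):dx=-3,dy=+9->D
Step 2: C = 14, D = 22, total pairs = 36.
Step 3: tau = (C - D)/(n(n-1)/2) = (14 - 22)/36 = -0.222222.
Step 4: Exact two-sided p-value (enumerate n! = 362880 permutations of y under H0): p = 0.476709.
Step 5: alpha = 0.1. fail to reject H0.

tau_b = -0.2222 (C=14, D=22), p = 0.476709, fail to reject H0.


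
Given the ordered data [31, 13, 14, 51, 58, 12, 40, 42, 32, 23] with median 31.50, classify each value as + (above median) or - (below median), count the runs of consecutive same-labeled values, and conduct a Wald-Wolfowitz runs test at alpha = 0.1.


Step 1: Compute median = 31.50; label A = above, B = below.
Labels in order: BBBAABAAAB  (n_A = 5, n_B = 5)
Step 2: Count runs R = 5.
Step 3: Under H0 (random ordering), E[R] = 2*n_A*n_B/(n_A+n_B) + 1 = 2*5*5/10 + 1 = 6.0000.
        Var[R] = 2*n_A*n_B*(2*n_A*n_B - n_A - n_B) / ((n_A+n_B)^2 * (n_A+n_B-1)) = 2000/900 = 2.2222.
        SD[R] = 1.4907.
Step 4: Continuity-corrected z = (R + 0.5 - E[R]) / SD[R] = (5 + 0.5 - 6.0000) / 1.4907 = -0.3354.
Step 5: Two-sided p-value via normal approximation = 2*(1 - Phi(|z|)) = 0.737316.
Step 6: alpha = 0.1. fail to reject H0.

R = 5, z = -0.3354, p = 0.737316, fail to reject H0.


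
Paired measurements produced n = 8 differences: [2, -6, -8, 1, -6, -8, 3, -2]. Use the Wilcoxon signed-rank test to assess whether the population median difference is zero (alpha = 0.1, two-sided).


Step 1: Drop any zero differences (none here) and take |d_i|.
|d| = [2, 6, 8, 1, 6, 8, 3, 2]
Step 2: Midrank |d_i| (ties get averaged ranks).
ranks: |2|->2.5, |6|->5.5, |8|->7.5, |1|->1, |6|->5.5, |8|->7.5, |3|->4, |2|->2.5
Step 3: Attach original signs; sum ranks with positive sign and with negative sign.
W+ = 2.5 + 1 + 4 = 7.5
W- = 5.5 + 7.5 + 5.5 + 7.5 + 2.5 = 28.5
(Check: W+ + W- = 36 should equal n(n+1)/2 = 36.)
Step 4: Test statistic W = min(W+, W-) = 7.5.
Step 5: Ties in |d|, so use the tie-corrected normal approximation.
        E[W] = n(n+1)/4 = 8*9/4 = 18.
        Tie groups: |d|=2 (t=2), |d|=6 (t=2), |d|=8 (t=2); sum(t^3 - t) = 18.
        Var[W] = n(n+1)(2n+1)/24 - sum(t^3-t)/48 = 1224/24 - 18/48 = 50.625.
        z = (W - E[W]) / sqrt(Var[W]) = (7.5 - 18) / 7.1151 = -1.4757.
        Two-sided p = 2*Phi(z) = 0.140017.
Step 6: alpha = 0.1. fail to reject H0.

W+ = 7.5, W- = 28.5, W = min = 7.5, p = 0.140017, fail to reject H0.


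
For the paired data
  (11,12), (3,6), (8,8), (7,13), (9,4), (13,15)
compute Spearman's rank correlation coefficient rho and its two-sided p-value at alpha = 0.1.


Step 1: Rank x and y separately (midranks; no ties here).
rank(x): 11->5, 3->1, 8->3, 7->2, 9->4, 13->6
rank(y): 12->4, 6->2, 8->3, 13->5, 4->1, 15->6
Step 2: d_i = R_x(i) - R_y(i); compute d_i^2.
  (5-4)^2=1, (1-2)^2=1, (3-3)^2=0, (2-5)^2=9, (4-1)^2=9, (6-6)^2=0
sum(d^2) = 20.
Step 3: rho = 1 - 6*20 / (6*(6^2 - 1)) = 1 - 120/210 = 0.428571.
Step 4: Under H0, t = rho * sqrt((n-2)/(1-rho^2)) = 0.9487 ~ t(4).
Step 5: Two-sided p-value from the t-distribution with 4 df = 0.396501.
Step 6: alpha = 0.1. fail to reject H0.

rho = 0.4286, p = 0.396501, fail to reject H0 at alpha = 0.1.


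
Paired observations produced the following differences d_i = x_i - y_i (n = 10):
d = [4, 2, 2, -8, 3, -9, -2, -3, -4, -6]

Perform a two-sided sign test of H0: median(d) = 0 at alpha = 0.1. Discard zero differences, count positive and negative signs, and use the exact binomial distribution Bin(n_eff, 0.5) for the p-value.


Step 1: Discard zero differences. Original n = 10; n_eff = number of nonzero differences = 10.
Nonzero differences (with sign): +4, +2, +2, -8, +3, -9, -2, -3, -4, -6
Step 2: Count signs: positive = 4, negative = 6.
Step 3: Under H0: P(positive) = 0.5, so the number of positives S ~ Bin(10, 0.5).
Step 4: Two-sided exact p-value = sum of Bin(10,0.5) probabilities at or below the observed probability = 0.753906.
Step 5: alpha = 0.1. fail to reject H0.

n_eff = 10, pos = 4, neg = 6, p = 0.753906, fail to reject H0.


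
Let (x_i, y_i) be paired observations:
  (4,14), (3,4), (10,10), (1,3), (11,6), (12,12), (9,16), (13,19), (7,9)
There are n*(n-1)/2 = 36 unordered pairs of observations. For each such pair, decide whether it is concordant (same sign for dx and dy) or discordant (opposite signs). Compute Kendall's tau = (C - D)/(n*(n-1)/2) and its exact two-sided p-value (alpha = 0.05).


Step 1: Enumerate the 36 unordered pairs (i,j) with i<j and classify each by sign(x_j-x_i) * sign(y_j-y_i).
  (1,2):dx=-1,dy=-10->C; (1,3):dx=+6,dy=-4->D; (1,4):dx=-3,dy=-11->C; (1,5):dx=+7,dy=-8->D
  (1,6):dx=+8,dy=-2->D; (1,7):dx=+5,dy=+2->C; (1,8):dx=+9,dy=+5->C; (1,9):dx=+3,dy=-5->D
  (2,3):dx=+7,dy=+6->C; (2,4):dx=-2,dy=-1->C; (2,5):dx=+8,dy=+2->C; (2,6):dx=+9,dy=+8->C
  (2,7):dx=+6,dy=+12->C; (2,8):dx=+10,dy=+15->C; (2,9):dx=+4,dy=+5->C; (3,4):dx=-9,dy=-7->C
  (3,5):dx=+1,dy=-4->D; (3,6):dx=+2,dy=+2->C; (3,7):dx=-1,dy=+6->D; (3,8):dx=+3,dy=+9->C
  (3,9):dx=-3,dy=-1->C; (4,5):dx=+10,dy=+3->C; (4,6):dx=+11,dy=+9->C; (4,7):dx=+8,dy=+13->C
  (4,8):dx=+12,dy=+16->C; (4,9):dx=+6,dy=+6->C; (5,6):dx=+1,dy=+6->C; (5,7):dx=-2,dy=+10->D
  (5,8):dx=+2,dy=+13->C; (5,9):dx=-4,dy=+3->D; (6,7):dx=-3,dy=+4->D; (6,8):dx=+1,dy=+7->C
  (6,9):dx=-5,dy=-3->C; (7,8):dx=+4,dy=+3->C; (7,9):dx=-2,dy=-7->C; (8,9):dx=-6,dy=-10->C
Step 2: C = 27, D = 9, total pairs = 36.
Step 3: tau = (C - D)/(n(n-1)/2) = (27 - 9)/36 = 0.500000.
Step 4: Exact two-sided p-value (enumerate n! = 362880 permutations of y under H0): p = 0.075176.
Step 5: alpha = 0.05. fail to reject H0.

tau_b = 0.5000 (C=27, D=9), p = 0.075176, fail to reject H0.


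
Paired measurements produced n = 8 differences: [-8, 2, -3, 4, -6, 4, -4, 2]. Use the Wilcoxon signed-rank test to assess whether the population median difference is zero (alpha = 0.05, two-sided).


Step 1: Drop any zero differences (none here) and take |d_i|.
|d| = [8, 2, 3, 4, 6, 4, 4, 2]
Step 2: Midrank |d_i| (ties get averaged ranks).
ranks: |8|->8, |2|->1.5, |3|->3, |4|->5, |6|->7, |4|->5, |4|->5, |2|->1.5
Step 3: Attach original signs; sum ranks with positive sign and with negative sign.
W+ = 1.5 + 5 + 5 + 1.5 = 13
W- = 8 + 3 + 7 + 5 = 23
(Check: W+ + W- = 36 should equal n(n+1)/2 = 36.)
Step 4: Test statistic W = min(W+, W-) = 13.
Step 5: Ties in |d|, so use the tie-corrected normal approximation.
        E[W] = n(n+1)/4 = 8*9/4 = 18.
        Tie groups: |d|=2 (t=2), |d|=4 (t=3); sum(t^3 - t) = 30.
        Var[W] = n(n+1)(2n+1)/24 - sum(t^3-t)/48 = 1224/24 - 30/48 = 50.375.
        z = (W - E[W]) / sqrt(Var[W]) = (13 - 18) / 7.0975 = -0.7045.
        Two-sided p = 2*Phi(z) = 0.481140.
Step 6: alpha = 0.05. fail to reject H0.

W+ = 13, W- = 23, W = min = 13, p = 0.481140, fail to reject H0.


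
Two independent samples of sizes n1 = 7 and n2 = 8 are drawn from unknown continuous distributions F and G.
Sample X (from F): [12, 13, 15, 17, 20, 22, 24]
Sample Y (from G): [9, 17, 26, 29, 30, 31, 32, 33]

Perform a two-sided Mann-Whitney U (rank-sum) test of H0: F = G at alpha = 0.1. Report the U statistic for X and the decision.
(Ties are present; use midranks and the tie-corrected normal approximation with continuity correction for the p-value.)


Step 1: Combine and sort all 15 observations; assign midranks.
sorted (value, group): (9,Y), (12,X), (13,X), (15,X), (17,X), (17,Y), (20,X), (22,X), (24,X), (26,Y), (29,Y), (30,Y), (31,Y), (32,Y), (33,Y)
ranks: 9->1, 12->2, 13->3, 15->4, 17->5.5, 17->5.5, 20->7, 22->8, 24->9, 26->10, 29->11, 30->12, 31->13, 32->14, 33->15
Step 2: Rank sum for X: R1 = 2 + 3 + 4 + 5.5 + 7 + 8 + 9 = 38.5.
Step 3: U_X = R1 - n1(n1+1)/2 = 38.5 - 7*8/2 = 38.5 - 28 = 10.5.
       U_Y = n1*n2 - U_X = 56 - 10.5 = 45.5.
Step 4: Ties are present, so use the tie-corrected normal approximation (with continuity correction) for the p-value.
Step 5: p-value = 0.048939; compare to alpha = 0.1. reject H0.

U_X = 10.5, p = 0.048939, reject H0 at alpha = 0.1.


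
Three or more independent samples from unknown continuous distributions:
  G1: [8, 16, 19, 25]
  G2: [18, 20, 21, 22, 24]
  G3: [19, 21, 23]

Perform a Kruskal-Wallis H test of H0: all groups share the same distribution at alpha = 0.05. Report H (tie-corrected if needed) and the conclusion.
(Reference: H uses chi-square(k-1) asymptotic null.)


Step 1: Combine all N = 12 observations and assign midranks.
sorted (value, group, rank): (8,G1,1), (16,G1,2), (18,G2,3), (19,G1,4.5), (19,G3,4.5), (20,G2,6), (21,G2,7.5), (21,G3,7.5), (22,G2,9), (23,G3,10), (24,G2,11), (25,G1,12)
Step 2: Sum ranks within each group.
R_1 = 19.5 (n_1 = 4)
R_2 = 36.5 (n_2 = 5)
R_3 = 22 (n_3 = 3)
Step 3: H = 12/(N(N+1)) * sum(R_i^2/n_i) - 3(N+1)
     = 12/(12*13) * (19.5^2/4 + 36.5^2/5 + 22^2/3) - 3*13
     = 0.076923 * 522.846 - 39
     = 1.218910.
Step 4: Ties present; correction factor C = 1 - 12/(12^3 - 12) = 0.993007. Corrected H = 1.218910 / 0.993007 = 1.227494.
Step 5: Under H0, H ~ chi^2(2); p-value = 0.541319.
Step 6: alpha = 0.05. fail to reject H0.

H = 1.2275, df = 2, p = 0.541319, fail to reject H0.


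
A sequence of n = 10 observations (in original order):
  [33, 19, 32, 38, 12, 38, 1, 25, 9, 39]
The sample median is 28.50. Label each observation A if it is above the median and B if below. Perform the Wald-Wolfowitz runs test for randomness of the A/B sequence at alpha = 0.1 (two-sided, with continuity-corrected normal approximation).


Step 1: Compute median = 28.50; label A = above, B = below.
Labels in order: ABAABABBBA  (n_A = 5, n_B = 5)
Step 2: Count runs R = 7.
Step 3: Under H0 (random ordering), E[R] = 2*n_A*n_B/(n_A+n_B) + 1 = 2*5*5/10 + 1 = 6.0000.
        Var[R] = 2*n_A*n_B*(2*n_A*n_B - n_A - n_B) / ((n_A+n_B)^2 * (n_A+n_B-1)) = 2000/900 = 2.2222.
        SD[R] = 1.4907.
Step 4: Continuity-corrected z = (R - 0.5 - E[R]) / SD[R] = (7 - 0.5 - 6.0000) / 1.4907 = 0.3354.
Step 5: Two-sided p-value via normal approximation = 2*(1 - Phi(|z|)) = 0.737316.
Step 6: alpha = 0.1. fail to reject H0.

R = 7, z = 0.3354, p = 0.737316, fail to reject H0.


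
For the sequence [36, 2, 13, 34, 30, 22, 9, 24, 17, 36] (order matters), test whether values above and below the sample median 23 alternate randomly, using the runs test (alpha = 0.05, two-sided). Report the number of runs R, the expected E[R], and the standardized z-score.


Step 1: Compute median = 23; label A = above, B = below.
Labels in order: ABBAABBABA  (n_A = 5, n_B = 5)
Step 2: Count runs R = 7.
Step 3: Under H0 (random ordering), E[R] = 2*n_A*n_B/(n_A+n_B) + 1 = 2*5*5/10 + 1 = 6.0000.
        Var[R] = 2*n_A*n_B*(2*n_A*n_B - n_A - n_B) / ((n_A+n_B)^2 * (n_A+n_B-1)) = 2000/900 = 2.2222.
        SD[R] = 1.4907.
Step 4: Continuity-corrected z = (R - 0.5 - E[R]) / SD[R] = (7 - 0.5 - 6.0000) / 1.4907 = 0.3354.
Step 5: Two-sided p-value via normal approximation = 2*(1 - Phi(|z|)) = 0.737316.
Step 6: alpha = 0.05. fail to reject H0.

R = 7, z = 0.3354, p = 0.737316, fail to reject H0.


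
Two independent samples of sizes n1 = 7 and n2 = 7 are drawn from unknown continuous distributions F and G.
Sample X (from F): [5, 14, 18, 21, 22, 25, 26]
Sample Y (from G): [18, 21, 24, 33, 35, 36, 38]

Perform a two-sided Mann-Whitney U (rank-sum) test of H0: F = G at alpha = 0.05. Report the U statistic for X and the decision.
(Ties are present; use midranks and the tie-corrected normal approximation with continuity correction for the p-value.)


Step 1: Combine and sort all 14 observations; assign midranks.
sorted (value, group): (5,X), (14,X), (18,X), (18,Y), (21,X), (21,Y), (22,X), (24,Y), (25,X), (26,X), (33,Y), (35,Y), (36,Y), (38,Y)
ranks: 5->1, 14->2, 18->3.5, 18->3.5, 21->5.5, 21->5.5, 22->7, 24->8, 25->9, 26->10, 33->11, 35->12, 36->13, 38->14
Step 2: Rank sum for X: R1 = 1 + 2 + 3.5 + 5.5 + 7 + 9 + 10 = 38.
Step 3: U_X = R1 - n1(n1+1)/2 = 38 - 7*8/2 = 38 - 28 = 10.
       U_Y = n1*n2 - U_X = 49 - 10 = 39.
Step 4: Ties are present, so use the tie-corrected normal approximation (with continuity correction) for the p-value.
Step 5: p-value = 0.073005; compare to alpha = 0.05. fail to reject H0.

U_X = 10, p = 0.073005, fail to reject H0 at alpha = 0.05.


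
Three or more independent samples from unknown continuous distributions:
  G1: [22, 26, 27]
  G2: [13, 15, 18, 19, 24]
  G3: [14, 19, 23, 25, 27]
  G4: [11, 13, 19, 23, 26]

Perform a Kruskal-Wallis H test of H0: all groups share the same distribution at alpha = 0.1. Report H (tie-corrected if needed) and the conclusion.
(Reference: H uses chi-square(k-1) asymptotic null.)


Step 1: Combine all N = 18 observations and assign midranks.
sorted (value, group, rank): (11,G4,1), (13,G2,2.5), (13,G4,2.5), (14,G3,4), (15,G2,5), (18,G2,6), (19,G2,8), (19,G3,8), (19,G4,8), (22,G1,10), (23,G3,11.5), (23,G4,11.5), (24,G2,13), (25,G3,14), (26,G1,15.5), (26,G4,15.5), (27,G1,17.5), (27,G3,17.5)
Step 2: Sum ranks within each group.
R_1 = 43 (n_1 = 3)
R_2 = 34.5 (n_2 = 5)
R_3 = 55 (n_3 = 5)
R_4 = 38.5 (n_4 = 5)
Step 3: H = 12/(N(N+1)) * sum(R_i^2/n_i) - 3(N+1)
     = 12/(18*19) * (43^2/3 + 34.5^2/5 + 55^2/5 + 38.5^2/5) - 3*19
     = 0.035088 * 1755.83 - 57
     = 4.608187.
Step 4: Ties present; correction factor C = 1 - 48/(18^3 - 18) = 0.991744. Corrected H = 4.608187 / 0.991744 = 4.646549.
Step 5: Under H0, H ~ chi^2(3); p-value = 0.199585.
Step 6: alpha = 0.1. fail to reject H0.

H = 4.6465, df = 3, p = 0.199585, fail to reject H0.


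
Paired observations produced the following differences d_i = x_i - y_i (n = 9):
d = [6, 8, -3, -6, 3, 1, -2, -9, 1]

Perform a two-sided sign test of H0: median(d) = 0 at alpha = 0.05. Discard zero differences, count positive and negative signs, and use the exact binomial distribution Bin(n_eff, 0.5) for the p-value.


Step 1: Discard zero differences. Original n = 9; n_eff = number of nonzero differences = 9.
Nonzero differences (with sign): +6, +8, -3, -6, +3, +1, -2, -9, +1
Step 2: Count signs: positive = 5, negative = 4.
Step 3: Under H0: P(positive) = 0.5, so the number of positives S ~ Bin(9, 0.5).
Step 4: Two-sided exact p-value = sum of Bin(9,0.5) probabilities at or below the observed probability = 1.000000.
Step 5: alpha = 0.05. fail to reject H0.

n_eff = 9, pos = 5, neg = 4, p = 1.000000, fail to reject H0.


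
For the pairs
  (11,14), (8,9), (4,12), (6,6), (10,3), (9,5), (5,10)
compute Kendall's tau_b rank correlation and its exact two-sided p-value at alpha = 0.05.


Step 1: Enumerate the 21 unordered pairs (i,j) with i<j and classify each by sign(x_j-x_i) * sign(y_j-y_i).
  (1,2):dx=-3,dy=-5->C; (1,3):dx=-7,dy=-2->C; (1,4):dx=-5,dy=-8->C; (1,5):dx=-1,dy=-11->C
  (1,6):dx=-2,dy=-9->C; (1,7):dx=-6,dy=-4->C; (2,3):dx=-4,dy=+3->D; (2,4):dx=-2,dy=-3->C
  (2,5):dx=+2,dy=-6->D; (2,6):dx=+1,dy=-4->D; (2,7):dx=-3,dy=+1->D; (3,4):dx=+2,dy=-6->D
  (3,5):dx=+6,dy=-9->D; (3,6):dx=+5,dy=-7->D; (3,7):dx=+1,dy=-2->D; (4,5):dx=+4,dy=-3->D
  (4,6):dx=+3,dy=-1->D; (4,7):dx=-1,dy=+4->D; (5,6):dx=-1,dy=+2->D; (5,7):dx=-5,dy=+7->D
  (6,7):dx=-4,dy=+5->D
Step 2: C = 7, D = 14, total pairs = 21.
Step 3: tau = (C - D)/(n(n-1)/2) = (7 - 14)/21 = -0.333333.
Step 4: Exact two-sided p-value (enumerate n! = 5040 permutations of y under H0): p = 0.381349.
Step 5: alpha = 0.05. fail to reject H0.

tau_b = -0.3333 (C=7, D=14), p = 0.381349, fail to reject H0.


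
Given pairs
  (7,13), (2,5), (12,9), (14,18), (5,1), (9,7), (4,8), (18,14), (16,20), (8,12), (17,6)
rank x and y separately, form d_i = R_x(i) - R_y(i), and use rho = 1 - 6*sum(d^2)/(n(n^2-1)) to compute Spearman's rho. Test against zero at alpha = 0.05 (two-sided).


Step 1: Rank x and y separately (midranks; no ties here).
rank(x): 7->4, 2->1, 12->7, 14->8, 5->3, 9->6, 4->2, 18->11, 16->9, 8->5, 17->10
rank(y): 13->8, 5->2, 9->6, 18->10, 1->1, 7->4, 8->5, 14->9, 20->11, 12->7, 6->3
Step 2: d_i = R_x(i) - R_y(i); compute d_i^2.
  (4-8)^2=16, (1-2)^2=1, (7-6)^2=1, (8-10)^2=4, (3-1)^2=4, (6-4)^2=4, (2-5)^2=9, (11-9)^2=4, (9-11)^2=4, (5-7)^2=4, (10-3)^2=49
sum(d^2) = 100.
Step 3: rho = 1 - 6*100 / (11*(11^2 - 1)) = 1 - 600/1320 = 0.545455.
Step 4: Under H0, t = rho * sqrt((n-2)/(1-rho^2)) = 1.9524 ~ t(9).
Step 5: Two-sided p-value from the t-distribution with 9 df = 0.082651.
Step 6: alpha = 0.05. fail to reject H0.

rho = 0.5455, p = 0.082651, fail to reject H0 at alpha = 0.05.


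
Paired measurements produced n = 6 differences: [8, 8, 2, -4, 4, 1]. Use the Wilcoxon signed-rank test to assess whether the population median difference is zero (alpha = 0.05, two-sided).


Step 1: Drop any zero differences (none here) and take |d_i|.
|d| = [8, 8, 2, 4, 4, 1]
Step 2: Midrank |d_i| (ties get averaged ranks).
ranks: |8|->5.5, |8|->5.5, |2|->2, |4|->3.5, |4|->3.5, |1|->1
Step 3: Attach original signs; sum ranks with positive sign and with negative sign.
W+ = 5.5 + 5.5 + 2 + 3.5 + 1 = 17.5
W- = 3.5 = 3.5
(Check: W+ + W- = 21 should equal n(n+1)/2 = 21.)
Step 4: Test statistic W = min(W+, W-) = 3.5.
Step 5: Ties in |d|, so use the tie-corrected normal approximation.
        E[W] = n(n+1)/4 = 6*7/4 = 10.5.
        Tie groups: |d|=4 (t=2), |d|=8 (t=2); sum(t^3 - t) = 12.
        Var[W] = n(n+1)(2n+1)/24 - sum(t^3-t)/48 = 546/24 - 12/48 = 22.5.
        z = (W - E[W]) / sqrt(Var[W]) = (3.5 - 10.5) / 4.7434 = -1.4757.
        Two-sided p = 2*Phi(z) = 0.140017.
Step 6: alpha = 0.05. fail to reject H0.

W+ = 17.5, W- = 3.5, W = min = 3.5, p = 0.140017, fail to reject H0.


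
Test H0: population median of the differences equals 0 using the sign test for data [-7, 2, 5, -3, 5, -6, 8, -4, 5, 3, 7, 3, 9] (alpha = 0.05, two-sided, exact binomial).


Step 1: Discard zero differences. Original n = 13; n_eff = number of nonzero differences = 13.
Nonzero differences (with sign): -7, +2, +5, -3, +5, -6, +8, -4, +5, +3, +7, +3, +9
Step 2: Count signs: positive = 9, negative = 4.
Step 3: Under H0: P(positive) = 0.5, so the number of positives S ~ Bin(13, 0.5).
Step 4: Two-sided exact p-value = sum of Bin(13,0.5) probabilities at or below the observed probability = 0.266846.
Step 5: alpha = 0.05. fail to reject H0.

n_eff = 13, pos = 9, neg = 4, p = 0.266846, fail to reject H0.


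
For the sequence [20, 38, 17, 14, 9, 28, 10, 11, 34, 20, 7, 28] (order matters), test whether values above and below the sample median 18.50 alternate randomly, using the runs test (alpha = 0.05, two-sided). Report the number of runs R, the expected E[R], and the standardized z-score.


Step 1: Compute median = 18.50; label A = above, B = below.
Labels in order: AABBBABBAABA  (n_A = 6, n_B = 6)
Step 2: Count runs R = 7.
Step 3: Under H0 (random ordering), E[R] = 2*n_A*n_B/(n_A+n_B) + 1 = 2*6*6/12 + 1 = 7.0000.
        Var[R] = 2*n_A*n_B*(2*n_A*n_B - n_A - n_B) / ((n_A+n_B)^2 * (n_A+n_B-1)) = 4320/1584 = 2.7273.
        SD[R] = 1.6514.
Step 4: R = E[R], so z = 0 with no continuity correction.
Step 5: Two-sided p-value via normal approximation = 2*(1 - Phi(|z|)) = 1.000000.
Step 6: alpha = 0.05. fail to reject H0.

R = 7, z = 0.0000, p = 1.000000, fail to reject H0.


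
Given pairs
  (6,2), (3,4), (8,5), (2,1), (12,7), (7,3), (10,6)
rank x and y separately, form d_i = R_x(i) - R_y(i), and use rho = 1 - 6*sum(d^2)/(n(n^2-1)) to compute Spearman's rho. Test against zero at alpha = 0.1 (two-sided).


Step 1: Rank x and y separately (midranks; no ties here).
rank(x): 6->3, 3->2, 8->5, 2->1, 12->7, 7->4, 10->6
rank(y): 2->2, 4->4, 5->5, 1->1, 7->7, 3->3, 6->6
Step 2: d_i = R_x(i) - R_y(i); compute d_i^2.
  (3-2)^2=1, (2-4)^2=4, (5-5)^2=0, (1-1)^2=0, (7-7)^2=0, (4-3)^2=1, (6-6)^2=0
sum(d^2) = 6.
Step 3: rho = 1 - 6*6 / (7*(7^2 - 1)) = 1 - 36/336 = 0.892857.
Step 4: Under H0, t = rho * sqrt((n-2)/(1-rho^2)) = 4.4333 ~ t(5).
Step 5: Two-sided p-value from the t-distribution with 5 df = 0.006807.
Step 6: alpha = 0.1. reject H0.

rho = 0.8929, p = 0.006807, reject H0 at alpha = 0.1.


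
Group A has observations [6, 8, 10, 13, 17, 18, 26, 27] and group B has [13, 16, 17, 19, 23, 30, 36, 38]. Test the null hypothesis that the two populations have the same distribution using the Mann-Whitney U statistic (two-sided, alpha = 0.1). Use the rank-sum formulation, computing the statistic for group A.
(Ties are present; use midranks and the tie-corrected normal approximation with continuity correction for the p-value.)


Step 1: Combine and sort all 16 observations; assign midranks.
sorted (value, group): (6,X), (8,X), (10,X), (13,X), (13,Y), (16,Y), (17,X), (17,Y), (18,X), (19,Y), (23,Y), (26,X), (27,X), (30,Y), (36,Y), (38,Y)
ranks: 6->1, 8->2, 10->3, 13->4.5, 13->4.5, 16->6, 17->7.5, 17->7.5, 18->9, 19->10, 23->11, 26->12, 27->13, 30->14, 36->15, 38->16
Step 2: Rank sum for X: R1 = 1 + 2 + 3 + 4.5 + 7.5 + 9 + 12 + 13 = 52.
Step 3: U_X = R1 - n1(n1+1)/2 = 52 - 8*9/2 = 52 - 36 = 16.
       U_Y = n1*n2 - U_X = 64 - 16 = 48.
Step 4: Ties are present, so use the tie-corrected normal approximation (with continuity correction) for the p-value.
Step 5: p-value = 0.103054; compare to alpha = 0.1. fail to reject H0.

U_X = 16, p = 0.103054, fail to reject H0 at alpha = 0.1.


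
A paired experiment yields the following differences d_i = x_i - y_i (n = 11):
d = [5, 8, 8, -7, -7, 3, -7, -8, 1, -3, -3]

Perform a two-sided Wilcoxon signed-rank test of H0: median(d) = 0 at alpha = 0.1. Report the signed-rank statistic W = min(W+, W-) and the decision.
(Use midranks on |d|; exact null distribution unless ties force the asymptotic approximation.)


Step 1: Drop any zero differences (none here) and take |d_i|.
|d| = [5, 8, 8, 7, 7, 3, 7, 8, 1, 3, 3]
Step 2: Midrank |d_i| (ties get averaged ranks).
ranks: |5|->5, |8|->10, |8|->10, |7|->7, |7|->7, |3|->3, |7|->7, |8|->10, |1|->1, |3|->3, |3|->3
Step 3: Attach original signs; sum ranks with positive sign and with negative sign.
W+ = 5 + 10 + 10 + 3 + 1 = 29
W- = 7 + 7 + 7 + 10 + 3 + 3 = 37
(Check: W+ + W- = 66 should equal n(n+1)/2 = 66.)
Step 4: Test statistic W = min(W+, W-) = 29.
Step 5: Ties in |d|, so use the tie-corrected normal approximation.
        E[W] = n(n+1)/4 = 11*12/4 = 33.
        Tie groups: |d|=3 (t=3), |d|=7 (t=3), |d|=8 (t=3); sum(t^3 - t) = 72.
        Var[W] = n(n+1)(2n+1)/24 - sum(t^3-t)/48 = 3036/24 - 72/48 = 125.
        z = (W - E[W]) / sqrt(Var[W]) = (29 - 33) / 11.1803 = -0.3578.
        Two-sided p = 2*Phi(z) = 0.720515.
Step 6: alpha = 0.1. fail to reject H0.

W+ = 29, W- = 37, W = min = 29, p = 0.720515, fail to reject H0.


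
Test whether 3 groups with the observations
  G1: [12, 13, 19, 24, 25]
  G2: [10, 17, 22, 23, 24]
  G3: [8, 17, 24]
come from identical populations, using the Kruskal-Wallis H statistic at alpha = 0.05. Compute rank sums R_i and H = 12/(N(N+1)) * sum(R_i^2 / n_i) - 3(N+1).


Step 1: Combine all N = 13 observations and assign midranks.
sorted (value, group, rank): (8,G3,1), (10,G2,2), (12,G1,3), (13,G1,4), (17,G2,5.5), (17,G3,5.5), (19,G1,7), (22,G2,8), (23,G2,9), (24,G1,11), (24,G2,11), (24,G3,11), (25,G1,13)
Step 2: Sum ranks within each group.
R_1 = 38 (n_1 = 5)
R_2 = 35.5 (n_2 = 5)
R_3 = 17.5 (n_3 = 3)
Step 3: H = 12/(N(N+1)) * sum(R_i^2/n_i) - 3(N+1)
     = 12/(13*14) * (38^2/5 + 35.5^2/5 + 17.5^2/3) - 3*14
     = 0.065934 * 642.933 - 42
     = 0.391209.
Step 4: Ties present; correction factor C = 1 - 30/(13^3 - 13) = 0.986264. Corrected H = 0.391209 / 0.986264 = 0.396657.
Step 5: Under H0, H ~ chi^2(2); p-value = 0.820100.
Step 6: alpha = 0.05. fail to reject H0.

H = 0.3967, df = 2, p = 0.820100, fail to reject H0.


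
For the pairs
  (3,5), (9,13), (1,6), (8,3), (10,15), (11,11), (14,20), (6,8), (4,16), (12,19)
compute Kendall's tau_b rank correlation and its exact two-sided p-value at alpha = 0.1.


Step 1: Enumerate the 45 unordered pairs (i,j) with i<j and classify each by sign(x_j-x_i) * sign(y_j-y_i).
  (1,2):dx=+6,dy=+8->C; (1,3):dx=-2,dy=+1->D; (1,4):dx=+5,dy=-2->D; (1,5):dx=+7,dy=+10->C
  (1,6):dx=+8,dy=+6->C; (1,7):dx=+11,dy=+15->C; (1,8):dx=+3,dy=+3->C; (1,9):dx=+1,dy=+11->C
  (1,10):dx=+9,dy=+14->C; (2,3):dx=-8,dy=-7->C; (2,4):dx=-1,dy=-10->C; (2,5):dx=+1,dy=+2->C
  (2,6):dx=+2,dy=-2->D; (2,7):dx=+5,dy=+7->C; (2,8):dx=-3,dy=-5->C; (2,9):dx=-5,dy=+3->D
  (2,10):dx=+3,dy=+6->C; (3,4):dx=+7,dy=-3->D; (3,5):dx=+9,dy=+9->C; (3,6):dx=+10,dy=+5->C
  (3,7):dx=+13,dy=+14->C; (3,8):dx=+5,dy=+2->C; (3,9):dx=+3,dy=+10->C; (3,10):dx=+11,dy=+13->C
  (4,5):dx=+2,dy=+12->C; (4,6):dx=+3,dy=+8->C; (4,7):dx=+6,dy=+17->C; (4,8):dx=-2,dy=+5->D
  (4,9):dx=-4,dy=+13->D; (4,10):dx=+4,dy=+16->C; (5,6):dx=+1,dy=-4->D; (5,7):dx=+4,dy=+5->C
  (5,8):dx=-4,dy=-7->C; (5,9):dx=-6,dy=+1->D; (5,10):dx=+2,dy=+4->C; (6,7):dx=+3,dy=+9->C
  (6,8):dx=-5,dy=-3->C; (6,9):dx=-7,dy=+5->D; (6,10):dx=+1,dy=+8->C; (7,8):dx=-8,dy=-12->C
  (7,9):dx=-10,dy=-4->C; (7,10):dx=-2,dy=-1->C; (8,9):dx=-2,dy=+8->D; (8,10):dx=+6,dy=+11->C
  (9,10):dx=+8,dy=+3->C
Step 2: C = 34, D = 11, total pairs = 45.
Step 3: tau = (C - D)/(n(n-1)/2) = (34 - 11)/45 = 0.511111.
Step 4: Exact two-sided p-value (enumerate n! = 3628800 permutations of y under H0): p = 0.046623.
Step 5: alpha = 0.1. reject H0.

tau_b = 0.5111 (C=34, D=11), p = 0.046623, reject H0.


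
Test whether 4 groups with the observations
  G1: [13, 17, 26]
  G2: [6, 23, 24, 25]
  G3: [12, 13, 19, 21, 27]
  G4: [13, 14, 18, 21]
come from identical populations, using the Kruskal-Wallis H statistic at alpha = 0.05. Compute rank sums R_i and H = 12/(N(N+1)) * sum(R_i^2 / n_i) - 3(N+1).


Step 1: Combine all N = 16 observations and assign midranks.
sorted (value, group, rank): (6,G2,1), (12,G3,2), (13,G1,4), (13,G3,4), (13,G4,4), (14,G4,6), (17,G1,7), (18,G4,8), (19,G3,9), (21,G3,10.5), (21,G4,10.5), (23,G2,12), (24,G2,13), (25,G2,14), (26,G1,15), (27,G3,16)
Step 2: Sum ranks within each group.
R_1 = 26 (n_1 = 3)
R_2 = 40 (n_2 = 4)
R_3 = 41.5 (n_3 = 5)
R_4 = 28.5 (n_4 = 4)
Step 3: H = 12/(N(N+1)) * sum(R_i^2/n_i) - 3(N+1)
     = 12/(16*17) * (26^2/3 + 40^2/4 + 41.5^2/5 + 28.5^2/4) - 3*17
     = 0.044118 * 1172.85 - 51
     = 0.743199.
Step 4: Ties present; correction factor C = 1 - 30/(16^3 - 16) = 0.992647. Corrected H = 0.743199 / 0.992647 = 0.748704.
Step 5: Under H0, H ~ chi^2(3); p-value = 0.861693.
Step 6: alpha = 0.05. fail to reject H0.

H = 0.7487, df = 3, p = 0.861693, fail to reject H0.


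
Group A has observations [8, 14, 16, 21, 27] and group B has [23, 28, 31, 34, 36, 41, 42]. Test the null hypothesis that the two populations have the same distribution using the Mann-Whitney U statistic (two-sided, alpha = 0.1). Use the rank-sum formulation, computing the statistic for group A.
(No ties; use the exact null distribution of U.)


Step 1: Combine and sort all 12 observations; assign midranks.
sorted (value, group): (8,X), (14,X), (16,X), (21,X), (23,Y), (27,X), (28,Y), (31,Y), (34,Y), (36,Y), (41,Y), (42,Y)
ranks: 8->1, 14->2, 16->3, 21->4, 23->5, 27->6, 28->7, 31->8, 34->9, 36->10, 41->11, 42->12
Step 2: Rank sum for X: R1 = 1 + 2 + 3 + 4 + 6 = 16.
Step 3: U_X = R1 - n1(n1+1)/2 = 16 - 5*6/2 = 16 - 15 = 1.
       U_Y = n1*n2 - U_X = 35 - 1 = 34.
Step 4: No ties, so the exact null distribution of U (based on enumerating the C(12,5) = 792 equally likely rank assignments) gives the two-sided p-value.
Step 5: p-value = 0.005051; compare to alpha = 0.1. reject H0.

U_X = 1, p = 0.005051, reject H0 at alpha = 0.1.


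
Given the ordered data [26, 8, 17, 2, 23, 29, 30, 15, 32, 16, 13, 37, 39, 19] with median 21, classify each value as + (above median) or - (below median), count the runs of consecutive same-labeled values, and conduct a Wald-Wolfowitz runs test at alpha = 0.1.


Step 1: Compute median = 21; label A = above, B = below.
Labels in order: ABBBAAABABBAAB  (n_A = 7, n_B = 7)
Step 2: Count runs R = 8.
Step 3: Under H0 (random ordering), E[R] = 2*n_A*n_B/(n_A+n_B) + 1 = 2*7*7/14 + 1 = 8.0000.
        Var[R] = 2*n_A*n_B*(2*n_A*n_B - n_A - n_B) / ((n_A+n_B)^2 * (n_A+n_B-1)) = 8232/2548 = 3.2308.
        SD[R] = 1.7974.
Step 4: R = E[R], so z = 0 with no continuity correction.
Step 5: Two-sided p-value via normal approximation = 2*(1 - Phi(|z|)) = 1.000000.
Step 6: alpha = 0.1. fail to reject H0.

R = 8, z = 0.0000, p = 1.000000, fail to reject H0.


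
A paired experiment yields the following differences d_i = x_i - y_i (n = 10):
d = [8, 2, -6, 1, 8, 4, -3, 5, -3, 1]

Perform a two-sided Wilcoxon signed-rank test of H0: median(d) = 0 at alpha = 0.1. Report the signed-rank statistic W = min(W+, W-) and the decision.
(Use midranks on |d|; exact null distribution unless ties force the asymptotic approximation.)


Step 1: Drop any zero differences (none here) and take |d_i|.
|d| = [8, 2, 6, 1, 8, 4, 3, 5, 3, 1]
Step 2: Midrank |d_i| (ties get averaged ranks).
ranks: |8|->9.5, |2|->3, |6|->8, |1|->1.5, |8|->9.5, |4|->6, |3|->4.5, |5|->7, |3|->4.5, |1|->1.5
Step 3: Attach original signs; sum ranks with positive sign and with negative sign.
W+ = 9.5 + 3 + 1.5 + 9.5 + 6 + 7 + 1.5 = 38
W- = 8 + 4.5 + 4.5 = 17
(Check: W+ + W- = 55 should equal n(n+1)/2 = 55.)
Step 4: Test statistic W = min(W+, W-) = 17.
Step 5: Ties in |d|, so use the tie-corrected normal approximation.
        E[W] = n(n+1)/4 = 10*11/4 = 27.5.
        Tie groups: |d|=1 (t=2), |d|=3 (t=2), |d|=8 (t=2); sum(t^3 - t) = 18.
        Var[W] = n(n+1)(2n+1)/24 - sum(t^3-t)/48 = 2310/24 - 18/48 = 95.875.
        z = (W - E[W]) / sqrt(Var[W]) = (17 - 27.5) / 9.7916 = -1.0724.
        Two-sided p = 2*Phi(z) = 0.283563.
Step 6: alpha = 0.1. fail to reject H0.

W+ = 38, W- = 17, W = min = 17, p = 0.283563, fail to reject H0.
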